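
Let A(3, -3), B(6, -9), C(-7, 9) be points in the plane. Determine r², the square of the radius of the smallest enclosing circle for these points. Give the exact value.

123.25

Side lengths²: AB² = 45, AC² = 244, BC² = 493.
Since BC² = 493 ≥ 244 + 45 = 289, the angle opposite BC is not acute, so the smallest enclosing circle has BC as diameter.
Centre = midpoint of BC = (-0.5, 0), r² = 493/4 = 123.25.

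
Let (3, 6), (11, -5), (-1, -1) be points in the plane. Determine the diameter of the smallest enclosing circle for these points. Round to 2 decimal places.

Call the three points A, B, C in the order given.
Side lengths²: AB² = 185, AC² = 65, BC² = 160.
Since AB² = 185 < 160 + 65 = 225, the triangle is acute, so the smallest enclosing circle is the circumcircle.
Circumcentre = (5.9, -0.3), r² = 48.1.
Diameter = 2r = 2√(48.1) ≈ 13.87.

13.87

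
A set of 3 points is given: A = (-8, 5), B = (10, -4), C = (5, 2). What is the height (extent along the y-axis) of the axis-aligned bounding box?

max y = 5, min y = -4, so height = 9.

9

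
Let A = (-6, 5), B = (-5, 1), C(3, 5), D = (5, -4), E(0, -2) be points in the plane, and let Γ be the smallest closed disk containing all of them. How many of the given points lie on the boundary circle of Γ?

By Welzl's lemma the MEC is supported by two points (diametrically opposite) or three points (on a circumcircle).
The farthest pair is A–D with squared distance 202. The circle on this segment as diameter has centre (-0.5, 0.5) and r² = 202/4 = 50.5.
Check B: distance² to centre = 20.5 ≤ 50.5, so it lies inside.
All remaining points lie in this disk, and no smaller disk contains both endpoints, so this is the minimum enclosing circle.
The points at distance exactly r from the centre are A, D — 2 points.

2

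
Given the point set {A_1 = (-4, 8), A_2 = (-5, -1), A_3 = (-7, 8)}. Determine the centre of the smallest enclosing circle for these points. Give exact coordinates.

(-5.5, 65/18)

Side lengths²: A_1A_2² = 82, A_1A_3² = 9, A_2A_3² = 85.
Since A_2A_3² = 85 < 82 + 9 = 91, the triangle is acute, so the smallest enclosing circle is the circumcircle.
Circumcentre = (-5.5, 65/18), r² = 3485/162.
Centre = (-5.5, 65/18).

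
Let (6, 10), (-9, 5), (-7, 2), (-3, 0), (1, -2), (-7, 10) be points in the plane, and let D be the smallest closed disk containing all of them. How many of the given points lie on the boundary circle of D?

A smallest enclosing disk is always determined by at most three of the input points on its boundary.
The minimum enclosing circle is determined by three boundary points: (6, 10), (-9, 5), (1, -2).
Their circumcentre is (-59/62, 363/62) with r² = 125905/1922.
The farthest remaining point (-7, 10) is at distance² 103337/1922 ≤ 125905/1922.
The points at distance exactly r from the centre are (6, 10), (-9, 5), (1, -2) — 3 points.

3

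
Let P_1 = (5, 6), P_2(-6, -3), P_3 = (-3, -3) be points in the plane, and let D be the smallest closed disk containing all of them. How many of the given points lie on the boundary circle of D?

Side lengths²: P_1P_2² = 202, P_1P_3² = 145, P_2P_3² = 9.
Since P_1P_2² = 202 ≥ 145 + 9 = 154, the angle opposite P_1P_2 is not acute, so the smallest enclosing circle has P_1P_2 as diameter.
Centre = midpoint of P_1P_2 = (-0.5, 1.5), r² = 202/4 = 50.5.
The points at distance exactly r from the centre are P_1, P_2 — 2 points.

2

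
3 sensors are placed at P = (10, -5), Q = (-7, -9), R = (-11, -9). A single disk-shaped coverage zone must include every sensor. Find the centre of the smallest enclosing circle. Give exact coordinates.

(-0.5, -7)

Side lengths²: PQ² = 305, PR² = 457, QR² = 16.
Since PR² = 457 ≥ 305 + 16 = 321, the angle opposite PR is not acute, so the smallest enclosing circle has PR as diameter.
Centre = midpoint of PR = (-0.5, -7), r² = 457/4 = 114.25.
Centre = (-0.5, -7).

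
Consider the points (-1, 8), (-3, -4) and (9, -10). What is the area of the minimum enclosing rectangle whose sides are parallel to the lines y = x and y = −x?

196

In coordinates u = x + y, v = x − y the rectangle is axis-aligned; the map (x,y)→(u,v) scales areas by 2.
u-values: 7, -7, -1; range = 7 − (-7) = 14.
v-values: -9, 1, 19; range = 19 − (-9) = 28.
Area = (14 × 28) / 2 = 196.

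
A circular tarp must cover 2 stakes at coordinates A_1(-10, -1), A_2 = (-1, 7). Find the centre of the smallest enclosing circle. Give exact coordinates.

(-5.5, 3)

The smallest circle enclosing two points has them as diameter endpoints.
Centre = midpoint = (-5.5, 3); r² = |A_1A_2|²/4 = 145/4 = 36.25.
Centre = (-5.5, 3).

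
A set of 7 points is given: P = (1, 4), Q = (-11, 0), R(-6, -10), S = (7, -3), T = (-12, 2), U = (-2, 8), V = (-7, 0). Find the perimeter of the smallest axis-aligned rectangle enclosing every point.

74

Width = max x − min x = 7 − (-12) = 19.
Height = max y − min y = 8 − (-10) = 18.
Perimeter = 2(19 + 18) = 74.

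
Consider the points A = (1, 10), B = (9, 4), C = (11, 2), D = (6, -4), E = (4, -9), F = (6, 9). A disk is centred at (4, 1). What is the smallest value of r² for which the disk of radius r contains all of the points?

100

The required radius is the distance from (4, 1) to the farthest point.
Squared distances: 90, 34, 50, 29, 100, 68.
Maximum is 100, attained at E.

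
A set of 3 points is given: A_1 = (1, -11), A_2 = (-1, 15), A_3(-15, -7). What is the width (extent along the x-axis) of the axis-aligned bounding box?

16

max x = 1, min x = -15, so width = 16.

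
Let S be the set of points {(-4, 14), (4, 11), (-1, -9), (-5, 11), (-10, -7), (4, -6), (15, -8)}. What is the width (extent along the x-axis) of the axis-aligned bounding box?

max x = 15, min x = -10, so width = 25.

25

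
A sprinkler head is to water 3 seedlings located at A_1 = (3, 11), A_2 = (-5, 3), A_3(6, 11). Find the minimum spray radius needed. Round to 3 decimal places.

6.801

Side lengths²: A_1A_2² = 128, A_1A_3² = 9, A_2A_3² = 185.
Since A_2A_3² = 185 ≥ 128 + 9 = 137, the angle opposite A_2A_3 is not acute, so the smallest enclosing circle has A_2A_3 as diameter.
Centre = midpoint of A_2A_3 = (0.5, 7), r² = 185/4 = 46.25.
r = √(46.25) ≈ 6.801.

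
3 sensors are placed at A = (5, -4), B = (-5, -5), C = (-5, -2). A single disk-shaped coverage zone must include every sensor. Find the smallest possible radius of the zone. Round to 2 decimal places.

5.12

Side lengths²: AB² = 101, AC² = 104, BC² = 9.
Since AC² = 104 < 101 + 9 = 110, the triangle is acute, so the smallest enclosing circle is the circumcircle.
Circumcentre = (-0.1, -3.5), r² = 26.26.
r = √(26.26) ≈ 5.12.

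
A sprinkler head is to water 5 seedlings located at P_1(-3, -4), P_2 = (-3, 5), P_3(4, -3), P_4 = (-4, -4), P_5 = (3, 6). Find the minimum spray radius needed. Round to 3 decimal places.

The farthest pair is P_4–P_5 with squared distance 149. The circle on this segment as diameter has centre (-0.5, 1) and r² = 149/4 = 37.25.
Check P_1: distance² to centre = 31.25 ≤ 37.25, so it lies inside.
All remaining points lie in this disk, and no smaller disk contains both endpoints, so this is the minimum enclosing circle.
r = √(37.25) ≈ 6.103.

6.103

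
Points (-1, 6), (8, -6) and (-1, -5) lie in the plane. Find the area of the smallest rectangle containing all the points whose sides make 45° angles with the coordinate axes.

115.5

In coordinates u = x + y, v = x − y the rectangle is axis-aligned; the map (x,y)→(u,v) scales areas by 2.
u-values: 5, 2, -6; range = 5 − (-6) = 11.
v-values: -7, 14, 4; range = 14 − (-7) = 21.
Area = (11 × 21) / 2 = 115.5.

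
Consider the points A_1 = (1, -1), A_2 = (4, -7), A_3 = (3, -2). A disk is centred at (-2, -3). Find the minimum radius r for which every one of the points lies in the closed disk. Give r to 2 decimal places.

7.21

The required radius is the distance from (-2, -3) to the farthest point.
Squared distances: 13, 52, 26.
Maximum is 52, attained at A_2.
r = √52 ≈ 7.21.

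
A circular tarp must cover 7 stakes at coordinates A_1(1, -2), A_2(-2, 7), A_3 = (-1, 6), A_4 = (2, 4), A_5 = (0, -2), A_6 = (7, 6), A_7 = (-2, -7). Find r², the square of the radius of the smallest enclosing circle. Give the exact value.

5125/81

By Welzl's lemma the MEC is supported by two points (diametrically opposite) or three points (on a circumcircle).
The minimum enclosing circle is determined by three boundary points: A_2, A_6, A_7.
Their circumcentre is (16/9, 0) with r² = 5125/81.
The farthest remaining point A_3 is at distance² 3541/81 ≤ 5125/81.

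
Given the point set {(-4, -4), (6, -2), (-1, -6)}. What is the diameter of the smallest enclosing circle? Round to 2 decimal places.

10.20

Call the three points A, B, C in the order given.
Side lengths²: AB² = 104, AC² = 13, BC² = 65.
Since AB² = 104 ≥ 65 + 13 = 78, the angle opposite AB is not acute, so the smallest enclosing circle has AB as diameter.
Centre = midpoint of AB = (1, -3), r² = 104/4 = 26.
Diameter = 2r = 2√26 ≈ 10.20.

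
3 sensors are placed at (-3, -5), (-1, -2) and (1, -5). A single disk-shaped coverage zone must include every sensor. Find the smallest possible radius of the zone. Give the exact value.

13/6

Call the three points A, B, C in the order given.
Side lengths²: AB² = 13, AC² = 16, BC² = 13.
Since AC² = 16 < 13 + 13 = 26, the triangle is acute, so the smallest enclosing circle is the circumcircle.
Circumcentre = (-1, -25/6), r² = 169/36.
r = √(169/36) = 13/6.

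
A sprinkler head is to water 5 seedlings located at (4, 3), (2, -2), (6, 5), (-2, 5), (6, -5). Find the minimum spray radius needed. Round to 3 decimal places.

By Welzl's lemma the MEC is supported by two points (diametrically opposite) or three points (on a circumcircle).
The farthest pair is (-2, 5)–(6, -5) with squared distance 164. The circle on this segment as diameter has centre (2, 0) and r² = 164/4 = 41.
Check (4, 3): distance² to centre = 13 ≤ 41, so it lies inside.
All remaining points lie in this disk, and no smaller disk contains both endpoints, so this is the minimum enclosing circle.
r = √41 ≈ 6.403.

6.403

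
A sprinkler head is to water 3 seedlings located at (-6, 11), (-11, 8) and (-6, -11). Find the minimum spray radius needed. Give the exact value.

Call the three points A, B, C in the order given.
Side lengths²: AB² = 34, AC² = 484, BC² = 386.
Since AC² = 484 ≥ 386 + 34 = 420, the angle opposite AC is not acute, so the smallest enclosing circle has AC as diameter.
Centre = midpoint of AC = (-6, 0), r² = 484/4 = 121.
r = √121 = 11.

11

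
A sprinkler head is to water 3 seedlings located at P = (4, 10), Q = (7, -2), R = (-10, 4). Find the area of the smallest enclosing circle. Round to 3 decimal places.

261.895

Side lengths²: PQ² = 153, PR² = 232, QR² = 325.
Since QR² = 325 < 232 + 153 = 385, the triangle is acute, so the smallest enclosing circle is the circumcircle.
Circumcentre = (-63/62, 147/62), r² = 160225/1922.
Area = π·r² = π·160225/1922 ≈ 261.895.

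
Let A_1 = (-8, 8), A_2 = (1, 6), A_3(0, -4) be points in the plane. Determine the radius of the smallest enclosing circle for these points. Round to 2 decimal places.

7.21

Side lengths²: A_1A_2² = 85, A_1A_3² = 208, A_2A_3² = 101.
Since A_1A_3² = 208 ≥ 101 + 85 = 186, the angle opposite A_1A_3 is not acute, so the smallest enclosing circle has A_1A_3 as diameter.
Centre = midpoint of A_1A_3 = (-4, 2), r² = 208/4 = 52.
r = √52 ≈ 7.21.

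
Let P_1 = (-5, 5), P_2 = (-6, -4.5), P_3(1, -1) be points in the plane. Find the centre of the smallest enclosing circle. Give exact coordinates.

(-47/12, 1/12)

Side lengths²: P_1P_2² = 91.25, P_1P_3² = 72, P_2P_3² = 61.25.
Since P_1P_2² = 91.25 < 72 + 61.25 = 133.25, the triangle is acute, so the smallest enclosing circle is the circumcircle.
Circumcentre = (-47/12, 1/12), r² = 1825/72.
Centre = (-47/12, 1/12).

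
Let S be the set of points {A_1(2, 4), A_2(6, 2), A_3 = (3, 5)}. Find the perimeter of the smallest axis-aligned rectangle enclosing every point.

14

Width = max x − min x = 6 − 2 = 4.
Height = max y − min y = 5 − 2 = 3.
Perimeter = 2(4 + 3) = 14.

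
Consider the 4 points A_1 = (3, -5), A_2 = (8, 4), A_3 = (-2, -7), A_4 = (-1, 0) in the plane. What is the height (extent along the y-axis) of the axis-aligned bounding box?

max y = 4, min y = -7, so height = 11.

11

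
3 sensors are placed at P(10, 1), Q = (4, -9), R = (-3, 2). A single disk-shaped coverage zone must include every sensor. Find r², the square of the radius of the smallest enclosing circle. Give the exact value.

Side lengths²: PQ² = 136, PR² = 170, QR² = 170.
Since QR² = 170 < 170 + 136 = 306, the triangle is acute, so the smallest enclosing circle is the circumcircle.
Circumcentre = (3.25, -1.75), r² = 53.125.

53.125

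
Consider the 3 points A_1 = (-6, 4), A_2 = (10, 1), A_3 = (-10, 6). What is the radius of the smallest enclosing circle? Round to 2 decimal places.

Side lengths²: A_1A_2² = 265, A_1A_3² = 20, A_2A_3² = 425.
Since A_2A_3² = 425 ≥ 265 + 20 = 285, the angle opposite A_2A_3 is not acute, so the smallest enclosing circle has A_2A_3 as diameter.
Centre = midpoint of A_2A_3 = (0, 3.5), r² = 425/4 = 106.25.
r = √(106.25) ≈ 10.31.

10.31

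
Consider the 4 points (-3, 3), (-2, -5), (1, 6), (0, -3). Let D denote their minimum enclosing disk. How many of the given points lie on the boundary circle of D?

2

A smallest enclosing disk is always determined by at most three of the input points on its boundary.
The farthest pair is (-2, -5)–(1, 6) with squared distance 130. The circle on this segment as diameter has centre (-0.5, 0.5) and r² = 130/4 = 32.5.
Check (-3, 3): distance² to centre = 12.5 ≤ 32.5, so it lies inside.
All remaining points lie in this disk, and no smaller disk contains both endpoints, so this is the minimum enclosing circle.
The points at distance exactly r from the centre are (-2, -5), (1, 6) — 2 points.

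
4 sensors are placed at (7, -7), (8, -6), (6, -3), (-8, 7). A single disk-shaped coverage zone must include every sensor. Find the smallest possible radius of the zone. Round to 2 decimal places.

10.31

The minimum enclosing circle of a finite set is fixed by two of the points (as a diameter) or three (as a circumcircle).
The farthest pair is (8, -6)–(-8, 7) with squared distance 425. The circle on this segment as diameter has centre (0, 0.5) and r² = 425/4 = 106.25.
Check (7, -7): distance² to centre = 105.25 ≤ 106.25, so it lies inside.
All remaining points lie in this disk, and no smaller disk contains both endpoints, so this is the minimum enclosing circle.
r = √(106.25) ≈ 10.31.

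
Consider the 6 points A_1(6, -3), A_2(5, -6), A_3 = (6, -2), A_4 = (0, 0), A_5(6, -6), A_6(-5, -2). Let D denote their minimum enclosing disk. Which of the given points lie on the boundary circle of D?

A_3, A_5, A_6

The minimum enclosing circle of a finite set is fixed by two of the points (as a diameter) or three (as a circumcircle).
The farthest pair is A_5–A_6 with squared distance 137. The circle on this segment as diameter has centre (0.5, -4) and r² = 137/4 = 34.25.
Check A_1: distance² to centre = 31.25 ≤ 34.25, so it lies inside.
All remaining points lie in this disk, and no smaller disk contains both endpoints, so this is the minimum enclosing circle.
The points at distance exactly r from the centre are A_3, A_5, A_6 — 3 points.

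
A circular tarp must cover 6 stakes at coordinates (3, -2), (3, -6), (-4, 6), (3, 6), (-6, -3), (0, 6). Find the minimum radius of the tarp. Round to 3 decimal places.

The minimum enclosing circle of a finite set is fixed by two of the points (as a diameter) or three (as a circumcircle).
The farthest pair is (3, -6)–(-4, 6) with squared distance 193. The circle on this segment as diameter has centre (-0.5, 0) and r² = 193/4 = 48.25.
Check (3, -2): distance² to centre = 16.25 ≤ 48.25, so it lies inside.
All remaining points lie in this disk, and no smaller disk contains both endpoints, so this is the minimum enclosing circle.
r = √(48.25) ≈ 6.946.

6.946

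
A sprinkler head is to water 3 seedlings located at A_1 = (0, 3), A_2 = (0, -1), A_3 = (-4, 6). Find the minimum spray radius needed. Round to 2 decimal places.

4.03

Side lengths²: A_1A_2² = 16, A_1A_3² = 25, A_2A_3² = 65.
Since A_2A_3² = 65 ≥ 25 + 16 = 41, the angle opposite A_2A_3 is not acute, so the smallest enclosing circle has A_2A_3 as diameter.
Centre = midpoint of A_2A_3 = (-2, 2.5), r² = 65/4 = 16.25.
r = √(16.25) ≈ 4.03.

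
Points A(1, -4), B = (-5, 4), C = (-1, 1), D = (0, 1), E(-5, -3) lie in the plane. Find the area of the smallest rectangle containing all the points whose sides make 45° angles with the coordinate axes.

In coordinates u = x + y, v = x − y the rectangle is axis-aligned; the map (x,y)→(u,v) scales areas by 2.
u-values: -3, -1, 0, 1, -8; range = 1 − (-8) = 9.
v-values: 5, -9, -2, -1, -2; range = 5 − (-9) = 14.
Area = (9 × 14) / 2 = 63.

63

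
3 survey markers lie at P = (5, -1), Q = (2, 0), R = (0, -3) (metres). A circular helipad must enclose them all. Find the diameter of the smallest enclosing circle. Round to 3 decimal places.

5.385

Side lengths²: PQ² = 10, PR² = 29, QR² = 13.
Since PR² = 29 ≥ 13 + 10 = 23, the angle opposite PR is not acute, so the smallest enclosing circle has PR as diameter.
Centre = midpoint of PR = (2.5, -2), r² = 29/4 = 7.25.
Diameter = 2r = 2√(7.25) ≈ 5.385.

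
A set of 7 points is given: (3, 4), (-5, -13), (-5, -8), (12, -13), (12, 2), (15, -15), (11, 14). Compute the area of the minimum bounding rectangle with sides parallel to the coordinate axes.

x ranges over [-5, 15], width 20.
y ranges over [-15, 14], height 29.
Area = 20 × 29 = 580.

580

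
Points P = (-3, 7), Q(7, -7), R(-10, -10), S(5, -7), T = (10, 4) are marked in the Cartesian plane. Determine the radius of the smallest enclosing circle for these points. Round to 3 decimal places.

The minimum enclosing circle of a finite set is fixed by two of the points (as a diameter) or three (as a circumcircle).
The farthest pair is R–T with squared distance 596. The circle on this segment as diameter has centre (0, -3) and r² = 596/4 = 149.
Check P: distance² to centre = 109 ≤ 149, so it lies inside.
All remaining points lie in this disk, and no smaller disk contains both endpoints, so this is the minimum enclosing circle.
r = √149 ≈ 12.207.

12.207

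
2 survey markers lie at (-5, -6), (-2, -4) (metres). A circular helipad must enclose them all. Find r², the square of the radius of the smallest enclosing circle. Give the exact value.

3.25

The smallest circle enclosing two points has them as diameter endpoints.
Centre = midpoint = (-3.5, -5); r² = |(-5, -6)−(-2, -4)|²/4 = 13/4 = 3.25.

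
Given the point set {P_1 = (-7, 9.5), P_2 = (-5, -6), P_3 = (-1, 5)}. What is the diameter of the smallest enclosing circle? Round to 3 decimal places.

Side lengths²: P_1P_2² = 244.25, P_1P_3² = 56.25, P_2P_3² = 137.
Since P_1P_2² = 244.25 ≥ 137 + 56.25 = 193.25, the angle opposite P_1P_2 is not acute, so the smallest enclosing circle has P_1P_2 as diameter.
Centre = midpoint of P_1P_2 = (-6, 1.75), r² = 244.25/4 = 61.0625.
Diameter = 2r = 2√(61.0625) ≈ 15.628.

15.628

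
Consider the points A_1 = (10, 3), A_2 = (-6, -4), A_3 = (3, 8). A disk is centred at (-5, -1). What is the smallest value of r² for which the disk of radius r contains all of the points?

The required radius is the distance from (-5, -1) to the farthest point.
Squared distances: 241, 10, 145.
Maximum is 241, attained at A_1.

241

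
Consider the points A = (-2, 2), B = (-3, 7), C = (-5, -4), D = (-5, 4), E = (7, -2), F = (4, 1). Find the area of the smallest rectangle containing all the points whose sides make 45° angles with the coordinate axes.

In coordinates u = x + y, v = x − y the rectangle is axis-aligned; the map (x,y)→(u,v) scales areas by 2.
u-values: 0, 4, -9, -1, 5, 5; range = 5 − (-9) = 14.
v-values: -4, -10, -1, -9, 9, 3; range = 9 − (-10) = 19.
Area = (14 × 19) / 2 = 133.

133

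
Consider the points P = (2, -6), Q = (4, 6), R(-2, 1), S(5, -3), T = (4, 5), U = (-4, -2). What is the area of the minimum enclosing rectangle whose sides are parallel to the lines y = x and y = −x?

In coordinates u = x + y, v = x − y the rectangle is axis-aligned; the map (x,y)→(u,v) scales areas by 2.
u-values: -4, 10, -1, 2, 9, -6; range = 10 − (-6) = 16.
v-values: 8, -2, -3, 8, -1, -2; range = 8 − (-3) = 11.
Area = (16 × 11) / 2 = 88.

88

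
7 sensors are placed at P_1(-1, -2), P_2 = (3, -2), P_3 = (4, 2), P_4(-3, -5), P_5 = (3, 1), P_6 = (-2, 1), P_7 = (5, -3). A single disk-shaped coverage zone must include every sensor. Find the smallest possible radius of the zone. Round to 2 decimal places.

4.95

The minimum enclosing circle of a finite set is fixed by two of the points (as a diameter) or three (as a circumcircle).
The farthest pair is P_3–P_4 with squared distance 98. The circle on this segment as diameter has centre (0.5, -1.5) and r² = 98/4 = 24.5.
Check P_1: distance² to centre = 2.5 ≤ 24.5, so it lies inside.
All remaining points lie in this disk, and no smaller disk contains both endpoints, so this is the minimum enclosing circle.
r = √(24.5) ≈ 4.95.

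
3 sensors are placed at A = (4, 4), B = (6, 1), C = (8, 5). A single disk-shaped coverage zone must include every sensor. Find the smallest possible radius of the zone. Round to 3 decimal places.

Side lengths²: AB² = 13, AC² = 17, BC² = 20.
Since BC² = 20 < 17 + 13 = 30, the triangle is acute, so the smallest enclosing circle is the circumcircle.
Circumcentre = (44/7, 47/14), r² = 1105/196.
r = √(1105/196) ≈ 2.374.

2.374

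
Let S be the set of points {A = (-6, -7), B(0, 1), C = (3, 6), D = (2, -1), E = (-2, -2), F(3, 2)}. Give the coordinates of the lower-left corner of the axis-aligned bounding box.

(-6, -7)

x-range [-6, 3], y-range [-7, 6].
The lower-left corner is (-6, -7).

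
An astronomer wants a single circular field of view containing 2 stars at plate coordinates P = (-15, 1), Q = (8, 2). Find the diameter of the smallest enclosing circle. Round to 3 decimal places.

The smallest circle enclosing two points has them as diameter endpoints.
Centre = midpoint = (-3.5, 1.5); r² = |PQ|²/4 = 530/4 = 132.5.
Diameter = 2r = 2√(132.5) ≈ 23.022.

23.022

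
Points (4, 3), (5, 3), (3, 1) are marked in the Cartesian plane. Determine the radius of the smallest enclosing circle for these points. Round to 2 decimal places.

Call the three points A, B, C in the order given.
Side lengths²: AB² = 1, AC² = 5, BC² = 8.
Since BC² = 8 ≥ 5 + 1 = 6, the angle opposite BC is not acute, so the smallest enclosing circle has BC as diameter.
Centre = midpoint of BC = (4, 2), r² = 8/4 = 2.
r = √2 ≈ 1.41.

1.41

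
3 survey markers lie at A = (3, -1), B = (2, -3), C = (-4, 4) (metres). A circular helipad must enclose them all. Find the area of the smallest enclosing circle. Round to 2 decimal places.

66.76

Side lengths²: AB² = 5, AC² = 74, BC² = 85.
Since BC² = 85 ≥ 74 + 5 = 79, the angle opposite BC is not acute, so the smallest enclosing circle has BC as diameter.
Centre = midpoint of BC = (-1, 0.5), r² = 85/4 = 21.25.
Area = π·r² = π·21.25 ≈ 66.76.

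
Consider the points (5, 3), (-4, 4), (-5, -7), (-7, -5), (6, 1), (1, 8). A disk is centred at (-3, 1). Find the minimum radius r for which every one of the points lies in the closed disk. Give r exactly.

9

The required radius is the distance from (-3, 1) to the farthest point.
Squared distances: 68, 10, 68, 52, 81, 65.
Maximum is 81, attained at (6, 1).
r = √81 = 9.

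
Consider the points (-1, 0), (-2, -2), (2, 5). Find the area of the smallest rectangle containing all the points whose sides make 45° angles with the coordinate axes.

In coordinates u = x + y, v = x − y the rectangle is axis-aligned; the map (x,y)→(u,v) scales areas by 2.
u-values: -1, -4, 7; range = 7 − (-4) = 11.
v-values: -1, 0, -3; range = 0 − (-3) = 3.
Area = (11 × 3) / 2 = 16.5.

16.5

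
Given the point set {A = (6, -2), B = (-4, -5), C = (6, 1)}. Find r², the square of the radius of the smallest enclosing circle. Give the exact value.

34

Side lengths²: AB² = 109, AC² = 9, BC² = 136.
Since BC² = 136 ≥ 109 + 9 = 118, the angle opposite BC is not acute, so the smallest enclosing circle has BC as diameter.
Centre = midpoint of BC = (1, -2), r² = 136/4 = 34.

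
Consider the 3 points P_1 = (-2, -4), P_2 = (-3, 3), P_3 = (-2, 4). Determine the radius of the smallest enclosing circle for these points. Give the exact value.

4

Side lengths²: P_1P_2² = 50, P_1P_3² = 64, P_2P_3² = 2.
Since P_1P_3² = 64 ≥ 50 + 2 = 52, the angle opposite P_1P_3 is not acute, so the smallest enclosing circle has P_1P_3 as diameter.
Centre = midpoint of P_1P_3 = (-2, 0), r² = 64/4 = 16.
r = √16 = 4.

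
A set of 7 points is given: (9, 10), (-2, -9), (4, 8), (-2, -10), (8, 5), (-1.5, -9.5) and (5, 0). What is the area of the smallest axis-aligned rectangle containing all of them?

x ranges over [-2, 9], width 11.
y ranges over [-10, 10], height 20.
Area = 11 × 20 = 220.

220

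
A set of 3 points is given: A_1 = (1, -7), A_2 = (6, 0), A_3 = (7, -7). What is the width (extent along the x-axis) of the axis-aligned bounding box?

6

max x = 7, min x = 1, so width = 6.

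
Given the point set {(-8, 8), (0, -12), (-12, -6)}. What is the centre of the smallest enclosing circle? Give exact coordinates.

Call the three points A, B, C in the order given.
Side lengths²: AB² = 464, AC² = 212, BC² = 180.
Since AB² = 464 ≥ 212 + 180 = 392, the angle opposite AB is not acute, so the smallest enclosing circle has AB as diameter.
Centre = midpoint of AB = (-4, -2), r² = 464/4 = 116.
Centre = (-4, -2).

(-4, -2)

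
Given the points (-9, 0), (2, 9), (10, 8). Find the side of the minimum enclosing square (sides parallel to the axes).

The bounding box has width 19 and height 9.
An axis-aligned square enclosing the set must have side ≥ max(width, height).
So the minimum side is max(19, 9) = 19.

19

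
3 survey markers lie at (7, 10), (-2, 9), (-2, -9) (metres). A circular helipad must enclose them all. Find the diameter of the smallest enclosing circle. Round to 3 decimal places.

21.024

Call the three points A, B, C in the order given.
Side lengths²: AB² = 82, AC² = 442, BC² = 324.
Since AC² = 442 ≥ 324 + 82 = 406, the angle opposite AC is not acute, so the smallest enclosing circle has AC as diameter.
Centre = midpoint of AC = (2.5, 0.5), r² = 442/4 = 110.5.
Diameter = 2r = 2√(110.5) ≈ 21.024.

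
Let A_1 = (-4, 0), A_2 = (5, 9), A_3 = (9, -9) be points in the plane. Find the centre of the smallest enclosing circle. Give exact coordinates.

Side lengths²: A_1A_2² = 162, A_1A_3² = 250, A_2A_3² = 340.
Since A_2A_3² = 340 < 250 + 162 = 412, the triangle is acute, so the smallest enclosing circle is the circumcircle.
Circumcentre = (59/11, -4/11), r² = 10625/121.
Centre = (59/11, -4/11).

(59/11, -4/11)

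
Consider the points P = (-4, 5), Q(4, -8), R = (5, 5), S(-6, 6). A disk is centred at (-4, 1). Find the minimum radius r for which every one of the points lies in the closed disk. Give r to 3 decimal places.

12.042

The required radius is the distance from (-4, 1) to the farthest point.
Squared distances: 16, 145, 97, 29.
Maximum is 145, attained at Q.
r = √145 ≈ 12.042.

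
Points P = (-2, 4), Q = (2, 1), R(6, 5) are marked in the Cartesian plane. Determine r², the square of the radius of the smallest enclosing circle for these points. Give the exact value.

16.25

Side lengths²: PQ² = 25, PR² = 65, QR² = 32.
Since PR² = 65 ≥ 32 + 25 = 57, the angle opposite PR is not acute, so the smallest enclosing circle has PR as diameter.
Centre = midpoint of PR = (2, 4.5), r² = 65/4 = 16.25.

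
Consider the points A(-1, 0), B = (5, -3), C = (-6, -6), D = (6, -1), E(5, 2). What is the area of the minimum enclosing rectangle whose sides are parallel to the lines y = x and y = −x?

85.5

In coordinates u = x + y, v = x − y the rectangle is axis-aligned; the map (x,y)→(u,v) scales areas by 2.
u-values: -1, 2, -12, 5, 7; range = 7 − (-12) = 19.
v-values: -1, 8, 0, 7, 3; range = 8 − (-1) = 9.
Area = (19 × 9) / 2 = 85.5.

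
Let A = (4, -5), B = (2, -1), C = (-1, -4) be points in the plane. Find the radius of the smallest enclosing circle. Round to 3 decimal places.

Side lengths²: AB² = 20, AC² = 26, BC² = 18.
Since AC² = 26 < 20 + 18 = 38, the triangle is acute, so the smallest enclosing circle is the circumcircle.
Circumcentre = (5/3, -11/3), r² = 65/9.
r = √(65/9) ≈ 2.687.

2.687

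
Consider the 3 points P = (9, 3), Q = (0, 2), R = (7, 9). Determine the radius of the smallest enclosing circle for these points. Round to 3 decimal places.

Side lengths²: PQ² = 82, PR² = 40, QR² = 98.
Since QR² = 98 < 82 + 40 = 122, the triangle is acute, so the smallest enclosing circle is the circumcircle.
Circumcentre = (4.25, 4.75), r² = 25.625.
r = √(25.625) ≈ 5.062.

5.062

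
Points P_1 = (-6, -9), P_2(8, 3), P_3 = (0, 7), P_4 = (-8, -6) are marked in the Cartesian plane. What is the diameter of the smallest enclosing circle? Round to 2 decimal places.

The minimum enclosing circle is determined by three boundary points: P_1, P_2, P_3.
Their circumcentre is (7/19, -43/19) with r² = 31025/361.
The farthest remaining point P_4 is at distance² 30322/361 ≤ 31025/361.
Diameter = 2r = 2√(31025/361) ≈ 18.54.

18.54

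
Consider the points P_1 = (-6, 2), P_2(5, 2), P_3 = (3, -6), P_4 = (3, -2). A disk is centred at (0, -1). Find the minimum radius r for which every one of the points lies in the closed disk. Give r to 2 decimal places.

The required radius is the distance from (0, -1) to the farthest point.
Squared distances: 45, 34, 34, 10.
Maximum is 45, attained at P_1.
r = √45 ≈ 6.71.

6.71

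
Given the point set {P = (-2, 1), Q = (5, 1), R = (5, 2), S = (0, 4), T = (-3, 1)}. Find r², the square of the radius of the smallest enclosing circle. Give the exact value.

16.25

The minimum enclosing circle of a finite set is fixed by two of the points (as a diameter) or three (as a circumcircle).
The farthest pair is R–T with squared distance 65. The circle on this segment as diameter has centre (1, 1.5) and r² = 65/4 = 16.25.
Check P: distance² to centre = 9.25 ≤ 16.25, so it lies inside.
All remaining points lie in this disk, and no smaller disk contains both endpoints, so this is the minimum enclosing circle.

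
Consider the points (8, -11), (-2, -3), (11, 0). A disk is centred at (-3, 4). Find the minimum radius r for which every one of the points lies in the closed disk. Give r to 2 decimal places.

18.60

The required radius is the distance from (-3, 4) to the farthest point.
Squared distances: 346, 50, 212.
Maximum is 346, attained at (8, -11).
r = √346 ≈ 18.60.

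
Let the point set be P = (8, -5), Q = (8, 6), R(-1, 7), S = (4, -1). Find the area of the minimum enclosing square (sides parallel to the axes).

The bounding box has width 9 and height 12.
An axis-aligned square enclosing the set must have side ≥ max(width, height).
So the minimum side is max(9, 12) = 12.
Area = 12² = 144.

144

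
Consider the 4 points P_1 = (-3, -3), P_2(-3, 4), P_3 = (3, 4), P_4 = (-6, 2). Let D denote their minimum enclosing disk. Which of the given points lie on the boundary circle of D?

P_1, P_3, P_4

A smallest enclosing disk is always determined by at most three of the input points on its boundary.
The minimum enclosing circle is determined by three boundary points: P_1, P_3, P_4.
Their circumcentre is (-7/6, 1.5) with r² = 425/18.
The farthest remaining point P_2 is at distance² 173/18 ≤ 425/18.
The points at distance exactly r from the centre are P_1, P_3, P_4 — 3 points.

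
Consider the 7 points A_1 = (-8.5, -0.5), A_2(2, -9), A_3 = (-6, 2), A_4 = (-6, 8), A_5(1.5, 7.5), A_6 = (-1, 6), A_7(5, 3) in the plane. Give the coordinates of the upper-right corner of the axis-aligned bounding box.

x-range [-8.5, 5], y-range [-9, 8].
The upper-right corner is (5, 8).

(5, 8)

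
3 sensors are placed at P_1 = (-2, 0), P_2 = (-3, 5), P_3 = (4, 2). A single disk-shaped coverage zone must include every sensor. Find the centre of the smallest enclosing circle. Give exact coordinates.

(0.3125, 3.0625)

Side lengths²: P_1P_2² = 26, P_1P_3² = 40, P_2P_3² = 58.
Since P_2P_3² = 58 < 40 + 26 = 66, the triangle is acute, so the smallest enclosing circle is the circumcircle.
Circumcentre = (0.3125, 3.0625), r² = 14.7265625.
Centre = (0.3125, 3.0625).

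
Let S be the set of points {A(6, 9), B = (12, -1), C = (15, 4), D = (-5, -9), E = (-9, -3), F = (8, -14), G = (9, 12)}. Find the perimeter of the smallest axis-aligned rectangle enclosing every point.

Width = max x − min x = 15 − (-9) = 24.
Height = max y − min y = 12 − (-14) = 26.
Perimeter = 2(24 + 26) = 100.

100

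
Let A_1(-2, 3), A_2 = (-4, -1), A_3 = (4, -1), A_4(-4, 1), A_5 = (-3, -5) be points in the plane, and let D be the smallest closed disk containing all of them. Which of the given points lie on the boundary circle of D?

By Welzl's lemma the MEC is supported by two points (diametrically opposite) or three points (on a circumcircle).
The minimum enclosing circle is determined by three boundary points: A_1, A_3, A_5.
Their circumcentre is (-0.5, -1.25) with r² = 20.3125.
The farthest remaining point A_4 is at distance² 17.3125 ≤ 20.3125.
The points at distance exactly r from the centre are A_1, A_3, A_5 — 3 points.

A_1, A_3, A_5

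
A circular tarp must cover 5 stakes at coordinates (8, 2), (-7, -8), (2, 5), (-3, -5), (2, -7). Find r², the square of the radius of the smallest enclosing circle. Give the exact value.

The farthest pair is (8, 2)–(-7, -8) with squared distance 325. The circle on this segment as diameter has centre (0.5, -3) and r² = 325/4 = 81.25.
Check (2, 5): distance² to centre = 66.25 ≤ 81.25, so it lies inside.
All remaining points lie in this disk, and no smaller disk contains both endpoints, so this is the minimum enclosing circle.

81.25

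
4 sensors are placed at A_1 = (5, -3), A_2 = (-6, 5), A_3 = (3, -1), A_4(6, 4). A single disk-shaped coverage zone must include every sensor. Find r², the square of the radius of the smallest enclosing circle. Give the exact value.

26825/578

By Welzl's lemma the MEC is supported by two points (diametrically opposite) or three points (on a circumcircle).
The minimum enclosing circle is determined by three boundary points: A_1, A_2, A_4.
Their circumcentre is (-9/34, 45/34) with r² = 26825/578.
The farthest remaining point A_3 is at distance² 9281/578 ≤ 26825/578.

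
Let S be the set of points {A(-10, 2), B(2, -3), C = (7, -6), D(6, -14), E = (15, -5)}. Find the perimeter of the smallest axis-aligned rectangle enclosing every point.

82

Width = max x − min x = 15 − (-10) = 25.
Height = max y − min y = 2 − (-14) = 16.
Perimeter = 2(25 + 16) = 82.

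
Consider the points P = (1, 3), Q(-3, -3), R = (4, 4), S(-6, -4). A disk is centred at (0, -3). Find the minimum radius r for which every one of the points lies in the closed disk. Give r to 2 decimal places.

8.06

The required radius is the distance from (0, -3) to the farthest point.
Squared distances: 37, 9, 65, 37.
Maximum is 65, attained at R.
r = √65 ≈ 8.06.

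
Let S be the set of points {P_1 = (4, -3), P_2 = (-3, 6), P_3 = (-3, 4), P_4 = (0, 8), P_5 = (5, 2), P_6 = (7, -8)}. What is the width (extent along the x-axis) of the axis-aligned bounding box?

10

max x = 7, min x = -3, so width = 10.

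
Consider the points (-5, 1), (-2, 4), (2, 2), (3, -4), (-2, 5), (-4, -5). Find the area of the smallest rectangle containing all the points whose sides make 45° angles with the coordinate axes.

91

In coordinates u = x + y, v = x − y the rectangle is axis-aligned; the map (x,y)→(u,v) scales areas by 2.
u-values: -4, 2, 4, -1, 3, -9; range = 4 − (-9) = 13.
v-values: -6, -6, 0, 7, -7, 1; range = 7 − (-7) = 14.
Area = (13 × 14) / 2 = 91.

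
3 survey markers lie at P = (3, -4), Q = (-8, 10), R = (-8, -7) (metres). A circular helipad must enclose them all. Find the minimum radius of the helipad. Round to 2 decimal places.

Side lengths²: PQ² = 317, PR² = 130, QR² = 289.
Since PQ² = 317 < 289 + 130 = 419, the triangle is acute, so the smallest enclosing circle is the circumcircle.
Circumcentre = (-97/22, 1.5), r² = 20605/242.
r = √(20605/242) ≈ 9.23.

9.23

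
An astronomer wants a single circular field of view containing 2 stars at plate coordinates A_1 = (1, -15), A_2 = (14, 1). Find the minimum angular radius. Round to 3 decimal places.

10.308

The smallest circle enclosing two points has them as diameter endpoints.
Centre = midpoint = (7.5, -7); r² = |A_1A_2|²/4 = 425/4 = 106.25.
r = √(106.25) ≈ 10.308.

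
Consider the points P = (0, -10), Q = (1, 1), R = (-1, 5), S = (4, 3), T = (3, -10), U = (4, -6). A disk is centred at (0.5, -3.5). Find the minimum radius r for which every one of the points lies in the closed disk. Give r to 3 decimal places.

The required radius is the distance from (0.5, -3.5) to the farthest point.
Squared distances: 42.5, 20.5, 74.5, 54.5, 48.5, 18.5.
Maximum is 74.5, attained at R.
r = √(74.5) ≈ 8.631.

8.631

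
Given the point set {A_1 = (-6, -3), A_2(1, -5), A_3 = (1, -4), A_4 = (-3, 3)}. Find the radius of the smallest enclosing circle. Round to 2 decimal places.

4.55

The minimum enclosing circle is determined by three boundary points: A_1, A_2, A_4.
Their circumcentre is (-1.75, -1.375) with r² = 20.703125.
The farthest remaining point A_3 is at distance² 14.453125 ≤ 20.703125.
r = √(20.703125) ≈ 4.55.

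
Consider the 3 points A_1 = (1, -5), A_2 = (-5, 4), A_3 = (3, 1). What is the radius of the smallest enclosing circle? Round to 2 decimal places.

5.41

Side lengths²: A_1A_2² = 117, A_1A_3² = 40, A_2A_3² = 73.
Since A_1A_2² = 117 ≥ 73 + 40 = 113, the angle opposite A_1A_2 is not acute, so the smallest enclosing circle has A_1A_2 as diameter.
Centre = midpoint of A_1A_2 = (-2, -0.5), r² = 117/4 = 29.25.
r = √(29.25) ≈ 5.41.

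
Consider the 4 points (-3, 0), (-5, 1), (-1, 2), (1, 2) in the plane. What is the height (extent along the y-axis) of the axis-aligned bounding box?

2

max y = 2, min y = 0, so height = 2.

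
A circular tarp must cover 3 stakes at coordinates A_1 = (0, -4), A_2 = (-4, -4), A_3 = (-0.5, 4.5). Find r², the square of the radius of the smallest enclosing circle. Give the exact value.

Side lengths²: A_1A_2² = 16, A_1A_3² = 72.5, A_2A_3² = 84.5.
Since A_2A_3² = 84.5 < 72.5 + 16 = 88.5, the triangle is acute, so the smallest enclosing circle is the circumcircle.
Circumcentre = (-2, 5/34), r² = 24505/1156.

24505/1156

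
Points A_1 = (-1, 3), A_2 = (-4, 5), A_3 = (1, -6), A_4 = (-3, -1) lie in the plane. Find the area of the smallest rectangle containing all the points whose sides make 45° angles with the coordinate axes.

In coordinates u = x + y, v = x − y the rectangle is axis-aligned; the map (x,y)→(u,v) scales areas by 2.
u-values: 2, 1, -5, -4; range = 2 − (-5) = 7.
v-values: -4, -9, 7, -2; range = 7 − (-9) = 16.
Area = (7 × 16) / 2 = 56.

56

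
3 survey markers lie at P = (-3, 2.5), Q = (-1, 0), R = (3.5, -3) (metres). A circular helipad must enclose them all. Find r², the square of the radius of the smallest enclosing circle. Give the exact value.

Side lengths²: PQ² = 10.25, PR² = 72.5, QR² = 29.25.
Since PR² = 72.5 ≥ 29.25 + 10.25 = 39.5, the angle opposite PR is not acute, so the smallest enclosing circle has PR as diameter.
Centre = midpoint of PR = (0.25, -0.25), r² = 72.5/4 = 18.125.

18.125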